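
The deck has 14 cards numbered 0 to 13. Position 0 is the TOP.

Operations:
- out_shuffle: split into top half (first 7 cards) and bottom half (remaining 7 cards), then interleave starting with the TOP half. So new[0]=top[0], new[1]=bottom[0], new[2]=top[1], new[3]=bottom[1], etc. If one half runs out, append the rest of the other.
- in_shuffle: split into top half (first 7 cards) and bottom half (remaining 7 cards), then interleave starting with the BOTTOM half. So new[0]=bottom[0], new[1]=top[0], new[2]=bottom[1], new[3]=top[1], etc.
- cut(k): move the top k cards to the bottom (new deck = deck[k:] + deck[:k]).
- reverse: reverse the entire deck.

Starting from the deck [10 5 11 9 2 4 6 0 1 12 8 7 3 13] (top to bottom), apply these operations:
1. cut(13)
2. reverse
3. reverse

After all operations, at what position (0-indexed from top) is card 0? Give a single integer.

Answer: 8

Derivation:
After op 1 (cut(13)): [13 10 5 11 9 2 4 6 0 1 12 8 7 3]
After op 2 (reverse): [3 7 8 12 1 0 6 4 2 9 11 5 10 13]
After op 3 (reverse): [13 10 5 11 9 2 4 6 0 1 12 8 7 3]
Card 0 is at position 8.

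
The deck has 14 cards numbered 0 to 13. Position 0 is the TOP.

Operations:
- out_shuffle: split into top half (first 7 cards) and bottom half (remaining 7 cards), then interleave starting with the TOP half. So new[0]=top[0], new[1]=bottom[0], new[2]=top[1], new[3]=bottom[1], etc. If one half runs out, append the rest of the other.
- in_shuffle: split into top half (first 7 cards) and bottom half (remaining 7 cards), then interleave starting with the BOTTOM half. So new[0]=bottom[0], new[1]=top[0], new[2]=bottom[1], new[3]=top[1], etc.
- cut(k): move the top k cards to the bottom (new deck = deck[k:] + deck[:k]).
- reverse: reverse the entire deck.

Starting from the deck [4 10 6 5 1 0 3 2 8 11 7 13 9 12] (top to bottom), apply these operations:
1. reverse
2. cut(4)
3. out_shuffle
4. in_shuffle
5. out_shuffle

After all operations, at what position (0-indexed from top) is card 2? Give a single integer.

After op 1 (reverse): [12 9 13 7 11 8 2 3 0 1 5 6 10 4]
After op 2 (cut(4)): [11 8 2 3 0 1 5 6 10 4 12 9 13 7]
After op 3 (out_shuffle): [11 6 8 10 2 4 3 12 0 9 1 13 5 7]
After op 4 (in_shuffle): [12 11 0 6 9 8 1 10 13 2 5 4 7 3]
After op 5 (out_shuffle): [12 10 11 13 0 2 6 5 9 4 8 7 1 3]
Card 2 is at position 5.

Answer: 5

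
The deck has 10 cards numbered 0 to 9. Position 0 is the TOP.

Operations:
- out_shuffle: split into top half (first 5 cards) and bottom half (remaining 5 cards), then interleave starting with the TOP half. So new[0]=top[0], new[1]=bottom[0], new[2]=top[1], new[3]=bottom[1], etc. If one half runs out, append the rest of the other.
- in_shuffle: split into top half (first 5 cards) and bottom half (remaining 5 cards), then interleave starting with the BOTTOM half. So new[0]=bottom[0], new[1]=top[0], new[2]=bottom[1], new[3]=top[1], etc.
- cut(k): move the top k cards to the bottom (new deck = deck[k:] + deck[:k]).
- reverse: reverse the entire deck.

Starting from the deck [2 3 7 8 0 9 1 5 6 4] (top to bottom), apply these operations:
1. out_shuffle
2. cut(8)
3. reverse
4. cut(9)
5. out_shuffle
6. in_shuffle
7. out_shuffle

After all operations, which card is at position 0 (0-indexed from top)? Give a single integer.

After op 1 (out_shuffle): [2 9 3 1 7 5 8 6 0 4]
After op 2 (cut(8)): [0 4 2 9 3 1 7 5 8 6]
After op 3 (reverse): [6 8 5 7 1 3 9 2 4 0]
After op 4 (cut(9)): [0 6 8 5 7 1 3 9 2 4]
After op 5 (out_shuffle): [0 1 6 3 8 9 5 2 7 4]
After op 6 (in_shuffle): [9 0 5 1 2 6 7 3 4 8]
After op 7 (out_shuffle): [9 6 0 7 5 3 1 4 2 8]
Position 0: card 9.

Answer: 9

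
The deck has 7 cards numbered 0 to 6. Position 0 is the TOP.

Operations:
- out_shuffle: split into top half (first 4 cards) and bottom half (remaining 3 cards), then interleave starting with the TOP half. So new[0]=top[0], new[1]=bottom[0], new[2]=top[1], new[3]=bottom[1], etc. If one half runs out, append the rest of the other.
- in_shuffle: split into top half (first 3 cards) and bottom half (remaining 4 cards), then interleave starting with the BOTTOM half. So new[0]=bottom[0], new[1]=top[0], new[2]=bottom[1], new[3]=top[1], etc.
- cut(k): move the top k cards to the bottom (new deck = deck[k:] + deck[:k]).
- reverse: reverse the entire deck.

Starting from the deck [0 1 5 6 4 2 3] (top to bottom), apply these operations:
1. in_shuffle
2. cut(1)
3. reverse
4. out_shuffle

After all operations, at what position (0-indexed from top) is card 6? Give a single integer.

Answer: 0

Derivation:
After op 1 (in_shuffle): [6 0 4 1 2 5 3]
After op 2 (cut(1)): [0 4 1 2 5 3 6]
After op 3 (reverse): [6 3 5 2 1 4 0]
After op 4 (out_shuffle): [6 1 3 4 5 0 2]
Card 6 is at position 0.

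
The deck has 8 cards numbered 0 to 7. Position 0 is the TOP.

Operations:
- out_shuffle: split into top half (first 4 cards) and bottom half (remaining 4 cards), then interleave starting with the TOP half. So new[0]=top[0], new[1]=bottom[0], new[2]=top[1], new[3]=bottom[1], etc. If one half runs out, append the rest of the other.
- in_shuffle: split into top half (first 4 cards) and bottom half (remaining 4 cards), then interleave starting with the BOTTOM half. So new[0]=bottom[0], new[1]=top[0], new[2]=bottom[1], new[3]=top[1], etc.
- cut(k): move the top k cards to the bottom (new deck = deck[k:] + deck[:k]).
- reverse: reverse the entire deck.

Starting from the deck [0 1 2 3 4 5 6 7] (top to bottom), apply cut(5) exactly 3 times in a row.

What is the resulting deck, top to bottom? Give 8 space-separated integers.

After op 1 (cut(5)): [5 6 7 0 1 2 3 4]
After op 2 (cut(5)): [2 3 4 5 6 7 0 1]
After op 3 (cut(5)): [7 0 1 2 3 4 5 6]

Answer: 7 0 1 2 3 4 5 6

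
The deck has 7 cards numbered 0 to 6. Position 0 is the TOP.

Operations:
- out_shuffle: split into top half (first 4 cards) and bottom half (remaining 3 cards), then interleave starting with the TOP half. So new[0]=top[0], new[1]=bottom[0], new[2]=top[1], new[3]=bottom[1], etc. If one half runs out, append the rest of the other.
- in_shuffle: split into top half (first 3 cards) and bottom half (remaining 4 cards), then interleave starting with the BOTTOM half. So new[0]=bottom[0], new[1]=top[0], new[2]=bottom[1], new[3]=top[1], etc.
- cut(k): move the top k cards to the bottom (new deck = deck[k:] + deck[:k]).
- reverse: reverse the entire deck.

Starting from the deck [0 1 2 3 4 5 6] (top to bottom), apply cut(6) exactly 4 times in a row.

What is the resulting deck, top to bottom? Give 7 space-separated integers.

Answer: 3 4 5 6 0 1 2

Derivation:
After op 1 (cut(6)): [6 0 1 2 3 4 5]
After op 2 (cut(6)): [5 6 0 1 2 3 4]
After op 3 (cut(6)): [4 5 6 0 1 2 3]
After op 4 (cut(6)): [3 4 5 6 0 1 2]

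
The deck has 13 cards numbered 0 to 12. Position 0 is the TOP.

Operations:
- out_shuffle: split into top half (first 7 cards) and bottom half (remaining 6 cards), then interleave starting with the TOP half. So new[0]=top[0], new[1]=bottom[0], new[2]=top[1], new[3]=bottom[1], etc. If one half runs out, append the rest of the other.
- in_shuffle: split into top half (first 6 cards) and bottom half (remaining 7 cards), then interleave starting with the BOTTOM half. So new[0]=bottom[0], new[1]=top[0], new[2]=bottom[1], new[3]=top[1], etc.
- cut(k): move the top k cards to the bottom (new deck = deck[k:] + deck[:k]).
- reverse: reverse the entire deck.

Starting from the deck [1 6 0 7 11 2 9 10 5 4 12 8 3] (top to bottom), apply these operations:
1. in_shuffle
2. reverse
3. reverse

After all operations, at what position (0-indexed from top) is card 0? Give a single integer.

Answer: 5

Derivation:
After op 1 (in_shuffle): [9 1 10 6 5 0 4 7 12 11 8 2 3]
After op 2 (reverse): [3 2 8 11 12 7 4 0 5 6 10 1 9]
After op 3 (reverse): [9 1 10 6 5 0 4 7 12 11 8 2 3]
Card 0 is at position 5.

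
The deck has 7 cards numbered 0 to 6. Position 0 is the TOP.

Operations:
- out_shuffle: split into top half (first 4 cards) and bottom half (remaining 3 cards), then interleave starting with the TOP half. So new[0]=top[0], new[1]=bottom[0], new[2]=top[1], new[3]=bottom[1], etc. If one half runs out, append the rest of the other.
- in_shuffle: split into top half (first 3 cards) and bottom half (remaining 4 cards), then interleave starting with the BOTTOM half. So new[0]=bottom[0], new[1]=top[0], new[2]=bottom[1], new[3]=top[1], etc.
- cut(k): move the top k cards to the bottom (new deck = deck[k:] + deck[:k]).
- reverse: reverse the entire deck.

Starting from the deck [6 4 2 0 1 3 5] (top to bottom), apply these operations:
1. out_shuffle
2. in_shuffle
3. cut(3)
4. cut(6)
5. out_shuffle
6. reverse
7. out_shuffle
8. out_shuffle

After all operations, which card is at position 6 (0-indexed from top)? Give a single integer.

Answer: 0

Derivation:
After op 1 (out_shuffle): [6 1 4 3 2 5 0]
After op 2 (in_shuffle): [3 6 2 1 5 4 0]
After op 3 (cut(3)): [1 5 4 0 3 6 2]
After op 4 (cut(6)): [2 1 5 4 0 3 6]
After op 5 (out_shuffle): [2 0 1 3 5 6 4]
After op 6 (reverse): [4 6 5 3 1 0 2]
After op 7 (out_shuffle): [4 1 6 0 5 2 3]
After op 8 (out_shuffle): [4 5 1 2 6 3 0]
Position 6: card 0.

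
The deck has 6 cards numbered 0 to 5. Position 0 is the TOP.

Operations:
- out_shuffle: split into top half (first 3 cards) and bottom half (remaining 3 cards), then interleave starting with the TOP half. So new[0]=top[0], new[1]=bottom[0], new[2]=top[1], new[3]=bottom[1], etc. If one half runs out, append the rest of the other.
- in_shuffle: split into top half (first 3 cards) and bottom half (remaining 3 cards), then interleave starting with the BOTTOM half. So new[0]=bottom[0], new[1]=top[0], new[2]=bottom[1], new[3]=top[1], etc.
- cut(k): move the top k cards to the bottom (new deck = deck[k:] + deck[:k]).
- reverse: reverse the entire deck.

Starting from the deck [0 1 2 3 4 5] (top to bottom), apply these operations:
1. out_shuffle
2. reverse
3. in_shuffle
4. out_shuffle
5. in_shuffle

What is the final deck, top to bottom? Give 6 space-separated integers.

After op 1 (out_shuffle): [0 3 1 4 2 5]
After op 2 (reverse): [5 2 4 1 3 0]
After op 3 (in_shuffle): [1 5 3 2 0 4]
After op 4 (out_shuffle): [1 2 5 0 3 4]
After op 5 (in_shuffle): [0 1 3 2 4 5]

Answer: 0 1 3 2 4 5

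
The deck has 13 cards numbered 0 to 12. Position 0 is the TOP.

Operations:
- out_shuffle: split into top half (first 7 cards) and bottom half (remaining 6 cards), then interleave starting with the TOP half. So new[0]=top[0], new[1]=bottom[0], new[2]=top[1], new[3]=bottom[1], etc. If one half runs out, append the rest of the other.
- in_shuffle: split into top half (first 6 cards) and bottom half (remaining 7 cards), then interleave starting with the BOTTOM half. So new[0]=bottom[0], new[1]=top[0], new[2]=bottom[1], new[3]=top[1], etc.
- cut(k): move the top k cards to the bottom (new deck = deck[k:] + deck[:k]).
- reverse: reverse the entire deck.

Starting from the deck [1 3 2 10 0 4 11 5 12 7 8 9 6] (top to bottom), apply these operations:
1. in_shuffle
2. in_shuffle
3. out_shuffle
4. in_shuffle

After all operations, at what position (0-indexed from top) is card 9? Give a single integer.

After op 1 (in_shuffle): [11 1 5 3 12 2 7 10 8 0 9 4 6]
After op 2 (in_shuffle): [7 11 10 1 8 5 0 3 9 12 4 2 6]
After op 3 (out_shuffle): [7 3 11 9 10 12 1 4 8 2 5 6 0]
After op 4 (in_shuffle): [1 7 4 3 8 11 2 9 5 10 6 12 0]
Card 9 is at position 7.

Answer: 7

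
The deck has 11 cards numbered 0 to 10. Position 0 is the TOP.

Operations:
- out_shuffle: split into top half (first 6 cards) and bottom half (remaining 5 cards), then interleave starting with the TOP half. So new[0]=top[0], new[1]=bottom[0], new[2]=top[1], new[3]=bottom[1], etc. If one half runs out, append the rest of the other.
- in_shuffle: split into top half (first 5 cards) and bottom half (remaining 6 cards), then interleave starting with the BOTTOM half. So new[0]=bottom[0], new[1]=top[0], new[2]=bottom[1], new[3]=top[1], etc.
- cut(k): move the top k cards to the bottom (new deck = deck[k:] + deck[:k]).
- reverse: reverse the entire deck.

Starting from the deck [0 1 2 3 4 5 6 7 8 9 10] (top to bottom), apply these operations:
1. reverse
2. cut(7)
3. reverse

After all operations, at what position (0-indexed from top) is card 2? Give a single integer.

After op 1 (reverse): [10 9 8 7 6 5 4 3 2 1 0]
After op 2 (cut(7)): [3 2 1 0 10 9 8 7 6 5 4]
After op 3 (reverse): [4 5 6 7 8 9 10 0 1 2 3]
Card 2 is at position 9.

Answer: 9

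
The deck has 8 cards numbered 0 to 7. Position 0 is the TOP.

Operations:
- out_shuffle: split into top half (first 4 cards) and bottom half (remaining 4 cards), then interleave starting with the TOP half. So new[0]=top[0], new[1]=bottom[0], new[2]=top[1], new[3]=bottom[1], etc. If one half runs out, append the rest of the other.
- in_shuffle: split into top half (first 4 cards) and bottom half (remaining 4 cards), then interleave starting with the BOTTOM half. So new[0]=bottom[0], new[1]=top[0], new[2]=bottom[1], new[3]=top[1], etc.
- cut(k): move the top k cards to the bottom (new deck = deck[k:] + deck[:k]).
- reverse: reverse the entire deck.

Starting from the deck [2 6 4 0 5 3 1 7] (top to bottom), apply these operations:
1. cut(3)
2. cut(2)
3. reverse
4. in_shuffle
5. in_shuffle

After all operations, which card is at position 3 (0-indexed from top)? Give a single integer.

Answer: 5

Derivation:
After op 1 (cut(3)): [0 5 3 1 7 2 6 4]
After op 2 (cut(2)): [3 1 7 2 6 4 0 5]
After op 3 (reverse): [5 0 4 6 2 7 1 3]
After op 4 (in_shuffle): [2 5 7 0 1 4 3 6]
After op 5 (in_shuffle): [1 2 4 5 3 7 6 0]
Position 3: card 5.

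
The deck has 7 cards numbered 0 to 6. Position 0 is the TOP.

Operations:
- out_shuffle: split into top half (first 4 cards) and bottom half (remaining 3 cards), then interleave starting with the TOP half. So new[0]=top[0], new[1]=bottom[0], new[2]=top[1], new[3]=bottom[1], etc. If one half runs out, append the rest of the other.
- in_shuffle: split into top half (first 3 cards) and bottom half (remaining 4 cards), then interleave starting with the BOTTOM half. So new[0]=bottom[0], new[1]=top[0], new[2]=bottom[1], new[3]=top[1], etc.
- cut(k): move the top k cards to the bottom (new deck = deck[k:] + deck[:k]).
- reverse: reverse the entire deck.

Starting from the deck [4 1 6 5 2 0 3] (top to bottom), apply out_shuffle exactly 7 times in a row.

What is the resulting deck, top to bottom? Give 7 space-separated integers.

After op 1 (out_shuffle): [4 2 1 0 6 3 5]
After op 2 (out_shuffle): [4 6 2 3 1 5 0]
After op 3 (out_shuffle): [4 1 6 5 2 0 3]
After op 4 (out_shuffle): [4 2 1 0 6 3 5]
After op 5 (out_shuffle): [4 6 2 3 1 5 0]
After op 6 (out_shuffle): [4 1 6 5 2 0 3]
After op 7 (out_shuffle): [4 2 1 0 6 3 5]

Answer: 4 2 1 0 6 3 5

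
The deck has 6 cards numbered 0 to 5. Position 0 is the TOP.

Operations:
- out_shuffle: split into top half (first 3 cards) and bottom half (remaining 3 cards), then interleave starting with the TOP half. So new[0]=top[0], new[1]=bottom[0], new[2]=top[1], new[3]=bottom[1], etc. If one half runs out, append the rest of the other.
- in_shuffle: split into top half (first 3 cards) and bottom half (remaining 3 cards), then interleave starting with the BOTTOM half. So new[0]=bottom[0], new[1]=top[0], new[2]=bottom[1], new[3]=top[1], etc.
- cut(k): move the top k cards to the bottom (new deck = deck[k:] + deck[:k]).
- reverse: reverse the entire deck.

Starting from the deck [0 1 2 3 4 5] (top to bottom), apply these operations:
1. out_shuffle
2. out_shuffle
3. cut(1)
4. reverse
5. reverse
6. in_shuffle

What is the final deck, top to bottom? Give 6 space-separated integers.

After op 1 (out_shuffle): [0 3 1 4 2 5]
After op 2 (out_shuffle): [0 4 3 2 1 5]
After op 3 (cut(1)): [4 3 2 1 5 0]
After op 4 (reverse): [0 5 1 2 3 4]
After op 5 (reverse): [4 3 2 1 5 0]
After op 6 (in_shuffle): [1 4 5 3 0 2]

Answer: 1 4 5 3 0 2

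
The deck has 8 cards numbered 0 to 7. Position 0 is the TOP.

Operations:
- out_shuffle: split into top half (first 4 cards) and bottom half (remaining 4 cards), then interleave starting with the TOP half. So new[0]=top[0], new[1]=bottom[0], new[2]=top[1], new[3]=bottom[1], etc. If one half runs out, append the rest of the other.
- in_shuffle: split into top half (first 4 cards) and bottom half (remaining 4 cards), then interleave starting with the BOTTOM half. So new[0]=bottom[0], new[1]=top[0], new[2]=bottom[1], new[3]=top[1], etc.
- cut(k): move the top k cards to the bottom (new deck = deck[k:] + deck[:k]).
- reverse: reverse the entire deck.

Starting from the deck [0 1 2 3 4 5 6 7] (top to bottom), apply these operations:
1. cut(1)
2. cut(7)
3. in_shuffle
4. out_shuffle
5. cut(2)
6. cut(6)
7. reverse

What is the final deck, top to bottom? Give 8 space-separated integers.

After op 1 (cut(1)): [1 2 3 4 5 6 7 0]
After op 2 (cut(7)): [0 1 2 3 4 5 6 7]
After op 3 (in_shuffle): [4 0 5 1 6 2 7 3]
After op 4 (out_shuffle): [4 6 0 2 5 7 1 3]
After op 5 (cut(2)): [0 2 5 7 1 3 4 6]
After op 6 (cut(6)): [4 6 0 2 5 7 1 3]
After op 7 (reverse): [3 1 7 5 2 0 6 4]

Answer: 3 1 7 5 2 0 6 4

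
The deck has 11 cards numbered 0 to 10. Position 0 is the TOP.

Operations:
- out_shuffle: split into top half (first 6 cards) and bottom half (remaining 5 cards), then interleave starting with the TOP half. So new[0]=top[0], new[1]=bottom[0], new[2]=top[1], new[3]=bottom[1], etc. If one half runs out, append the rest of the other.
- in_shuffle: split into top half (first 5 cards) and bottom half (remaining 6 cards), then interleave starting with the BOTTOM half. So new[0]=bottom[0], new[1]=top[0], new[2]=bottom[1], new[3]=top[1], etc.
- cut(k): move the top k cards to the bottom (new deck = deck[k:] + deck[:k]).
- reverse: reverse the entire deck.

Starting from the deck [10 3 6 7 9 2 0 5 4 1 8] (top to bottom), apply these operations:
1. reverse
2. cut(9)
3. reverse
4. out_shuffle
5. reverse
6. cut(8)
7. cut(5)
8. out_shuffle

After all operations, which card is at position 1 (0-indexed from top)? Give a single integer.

After op 1 (reverse): [8 1 4 5 0 2 9 7 6 3 10]
After op 2 (cut(9)): [3 10 8 1 4 5 0 2 9 7 6]
After op 3 (reverse): [6 7 9 2 0 5 4 1 8 10 3]
After op 4 (out_shuffle): [6 4 7 1 9 8 2 10 0 3 5]
After op 5 (reverse): [5 3 0 10 2 8 9 1 7 4 6]
After op 6 (cut(8)): [7 4 6 5 3 0 10 2 8 9 1]
After op 7 (cut(5)): [0 10 2 8 9 1 7 4 6 5 3]
After op 8 (out_shuffle): [0 7 10 4 2 6 8 5 9 3 1]
Position 1: card 7.

Answer: 7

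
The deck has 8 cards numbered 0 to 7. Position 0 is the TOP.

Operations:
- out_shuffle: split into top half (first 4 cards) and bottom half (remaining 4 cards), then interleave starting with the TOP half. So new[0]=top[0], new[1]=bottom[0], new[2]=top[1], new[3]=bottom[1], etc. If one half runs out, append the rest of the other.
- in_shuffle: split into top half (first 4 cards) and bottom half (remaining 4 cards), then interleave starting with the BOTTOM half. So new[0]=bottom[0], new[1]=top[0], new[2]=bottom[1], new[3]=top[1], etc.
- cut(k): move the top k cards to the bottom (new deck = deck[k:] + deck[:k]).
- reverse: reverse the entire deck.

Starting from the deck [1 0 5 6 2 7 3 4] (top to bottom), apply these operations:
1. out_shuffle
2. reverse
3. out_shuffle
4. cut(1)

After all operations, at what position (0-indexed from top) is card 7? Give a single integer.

Answer: 0

Derivation:
After op 1 (out_shuffle): [1 2 0 7 5 3 6 4]
After op 2 (reverse): [4 6 3 5 7 0 2 1]
After op 3 (out_shuffle): [4 7 6 0 3 2 5 1]
After op 4 (cut(1)): [7 6 0 3 2 5 1 4]
Card 7 is at position 0.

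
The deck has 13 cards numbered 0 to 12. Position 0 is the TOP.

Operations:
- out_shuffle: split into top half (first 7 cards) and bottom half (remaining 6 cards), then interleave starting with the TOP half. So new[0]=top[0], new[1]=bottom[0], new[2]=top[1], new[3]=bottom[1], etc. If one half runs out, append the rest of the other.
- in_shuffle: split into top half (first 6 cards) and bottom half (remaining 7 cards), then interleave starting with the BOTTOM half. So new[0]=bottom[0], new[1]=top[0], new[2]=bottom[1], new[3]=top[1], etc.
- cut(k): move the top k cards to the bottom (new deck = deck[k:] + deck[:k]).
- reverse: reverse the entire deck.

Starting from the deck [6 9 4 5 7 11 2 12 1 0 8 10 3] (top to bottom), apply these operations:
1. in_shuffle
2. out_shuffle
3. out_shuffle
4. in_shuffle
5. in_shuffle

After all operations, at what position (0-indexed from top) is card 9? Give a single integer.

After op 1 (in_shuffle): [2 6 12 9 1 4 0 5 8 7 10 11 3]
After op 2 (out_shuffle): [2 5 6 8 12 7 9 10 1 11 4 3 0]
After op 3 (out_shuffle): [2 10 5 1 6 11 8 4 12 3 7 0 9]
After op 4 (in_shuffle): [8 2 4 10 12 5 3 1 7 6 0 11 9]
After op 5 (in_shuffle): [3 8 1 2 7 4 6 10 0 12 11 5 9]
Card 9 is at position 12.

Answer: 12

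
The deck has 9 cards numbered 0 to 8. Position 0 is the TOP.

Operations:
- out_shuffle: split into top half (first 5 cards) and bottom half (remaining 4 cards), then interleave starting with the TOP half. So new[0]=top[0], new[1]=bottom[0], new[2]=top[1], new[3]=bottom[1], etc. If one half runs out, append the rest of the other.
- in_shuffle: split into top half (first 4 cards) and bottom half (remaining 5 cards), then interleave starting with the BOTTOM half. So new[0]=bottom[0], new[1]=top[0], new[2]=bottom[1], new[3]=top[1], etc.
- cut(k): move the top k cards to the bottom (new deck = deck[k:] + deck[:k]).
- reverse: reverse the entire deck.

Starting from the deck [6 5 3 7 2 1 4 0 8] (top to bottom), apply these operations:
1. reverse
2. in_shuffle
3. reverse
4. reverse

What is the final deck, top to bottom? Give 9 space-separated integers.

Answer: 2 8 7 0 3 4 5 1 6

Derivation:
After op 1 (reverse): [8 0 4 1 2 7 3 5 6]
After op 2 (in_shuffle): [2 8 7 0 3 4 5 1 6]
After op 3 (reverse): [6 1 5 4 3 0 7 8 2]
After op 4 (reverse): [2 8 7 0 3 4 5 1 6]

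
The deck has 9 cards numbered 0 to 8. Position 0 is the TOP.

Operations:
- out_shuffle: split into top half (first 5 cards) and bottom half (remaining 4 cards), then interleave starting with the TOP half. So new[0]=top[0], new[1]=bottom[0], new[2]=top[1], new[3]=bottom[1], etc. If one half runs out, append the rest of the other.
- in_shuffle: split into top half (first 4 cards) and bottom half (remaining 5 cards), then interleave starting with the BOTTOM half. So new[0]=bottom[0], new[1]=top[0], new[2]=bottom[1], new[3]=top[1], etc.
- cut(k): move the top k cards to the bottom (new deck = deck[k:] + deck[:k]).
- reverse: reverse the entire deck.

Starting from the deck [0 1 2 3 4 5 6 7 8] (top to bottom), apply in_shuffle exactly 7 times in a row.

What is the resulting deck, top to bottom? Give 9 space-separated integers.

Answer: 4 0 5 1 6 2 7 3 8

Derivation:
After op 1 (in_shuffle): [4 0 5 1 6 2 7 3 8]
After op 2 (in_shuffle): [6 4 2 0 7 5 3 1 8]
After op 3 (in_shuffle): [7 6 5 4 3 2 1 0 8]
After op 4 (in_shuffle): [3 7 2 6 1 5 0 4 8]
After op 5 (in_shuffle): [1 3 5 7 0 2 4 6 8]
After op 6 (in_shuffle): [0 1 2 3 4 5 6 7 8]
After op 7 (in_shuffle): [4 0 5 1 6 2 7 3 8]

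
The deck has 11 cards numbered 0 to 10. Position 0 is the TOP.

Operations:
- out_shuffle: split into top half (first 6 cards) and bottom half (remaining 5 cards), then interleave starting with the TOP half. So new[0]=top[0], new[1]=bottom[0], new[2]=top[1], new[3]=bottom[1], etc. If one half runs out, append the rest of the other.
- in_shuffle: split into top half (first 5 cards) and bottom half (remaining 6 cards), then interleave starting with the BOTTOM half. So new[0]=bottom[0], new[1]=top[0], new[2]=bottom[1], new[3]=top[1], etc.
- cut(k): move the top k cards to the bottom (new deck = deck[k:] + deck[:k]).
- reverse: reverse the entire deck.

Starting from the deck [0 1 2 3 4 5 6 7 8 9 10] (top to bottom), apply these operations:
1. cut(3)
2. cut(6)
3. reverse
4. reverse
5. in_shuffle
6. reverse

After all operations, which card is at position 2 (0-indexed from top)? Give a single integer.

After op 1 (cut(3)): [3 4 5 6 7 8 9 10 0 1 2]
After op 2 (cut(6)): [9 10 0 1 2 3 4 5 6 7 8]
After op 3 (reverse): [8 7 6 5 4 3 2 1 0 10 9]
After op 4 (reverse): [9 10 0 1 2 3 4 5 6 7 8]
After op 5 (in_shuffle): [3 9 4 10 5 0 6 1 7 2 8]
After op 6 (reverse): [8 2 7 1 6 0 5 10 4 9 3]
Position 2: card 7.

Answer: 7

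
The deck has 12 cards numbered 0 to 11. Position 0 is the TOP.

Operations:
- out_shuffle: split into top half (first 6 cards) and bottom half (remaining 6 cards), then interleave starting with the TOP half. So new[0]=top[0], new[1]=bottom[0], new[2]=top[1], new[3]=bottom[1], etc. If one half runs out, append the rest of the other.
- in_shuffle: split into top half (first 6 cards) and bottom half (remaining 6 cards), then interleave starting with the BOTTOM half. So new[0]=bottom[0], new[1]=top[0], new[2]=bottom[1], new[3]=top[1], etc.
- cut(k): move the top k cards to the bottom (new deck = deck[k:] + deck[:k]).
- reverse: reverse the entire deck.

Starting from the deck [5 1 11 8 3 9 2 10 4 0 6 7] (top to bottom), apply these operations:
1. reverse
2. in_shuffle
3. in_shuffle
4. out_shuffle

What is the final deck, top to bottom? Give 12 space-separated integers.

After op 1 (reverse): [7 6 0 4 10 2 9 3 8 11 1 5]
After op 2 (in_shuffle): [9 7 3 6 8 0 11 4 1 10 5 2]
After op 3 (in_shuffle): [11 9 4 7 1 3 10 6 5 8 2 0]
After op 4 (out_shuffle): [11 10 9 6 4 5 7 8 1 2 3 0]

Answer: 11 10 9 6 4 5 7 8 1 2 3 0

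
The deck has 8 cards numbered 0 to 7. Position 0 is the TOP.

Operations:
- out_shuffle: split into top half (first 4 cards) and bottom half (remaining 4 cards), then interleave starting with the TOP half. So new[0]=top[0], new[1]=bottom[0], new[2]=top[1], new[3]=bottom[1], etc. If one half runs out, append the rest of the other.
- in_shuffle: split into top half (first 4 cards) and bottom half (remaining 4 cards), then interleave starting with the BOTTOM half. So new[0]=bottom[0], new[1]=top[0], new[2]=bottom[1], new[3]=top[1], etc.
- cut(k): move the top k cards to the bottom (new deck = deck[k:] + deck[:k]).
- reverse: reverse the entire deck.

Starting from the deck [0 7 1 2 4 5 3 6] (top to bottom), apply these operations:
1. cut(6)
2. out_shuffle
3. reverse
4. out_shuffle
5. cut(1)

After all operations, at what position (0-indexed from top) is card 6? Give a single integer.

Answer: 2

Derivation:
After op 1 (cut(6)): [3 6 0 7 1 2 4 5]
After op 2 (out_shuffle): [3 1 6 2 0 4 7 5]
After op 3 (reverse): [5 7 4 0 2 6 1 3]
After op 4 (out_shuffle): [5 2 7 6 4 1 0 3]
After op 5 (cut(1)): [2 7 6 4 1 0 3 5]
Card 6 is at position 2.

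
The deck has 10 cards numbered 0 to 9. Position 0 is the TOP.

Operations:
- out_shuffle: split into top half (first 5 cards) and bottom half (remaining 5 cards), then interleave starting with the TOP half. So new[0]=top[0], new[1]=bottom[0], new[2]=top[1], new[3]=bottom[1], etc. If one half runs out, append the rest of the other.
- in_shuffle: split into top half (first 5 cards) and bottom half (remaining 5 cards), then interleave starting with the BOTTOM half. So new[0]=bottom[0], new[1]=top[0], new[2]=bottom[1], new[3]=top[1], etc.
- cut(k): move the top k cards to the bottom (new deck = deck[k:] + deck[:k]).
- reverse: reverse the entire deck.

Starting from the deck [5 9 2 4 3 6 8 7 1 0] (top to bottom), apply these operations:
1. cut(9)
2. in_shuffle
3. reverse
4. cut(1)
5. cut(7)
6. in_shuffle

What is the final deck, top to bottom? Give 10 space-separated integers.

Answer: 7 0 9 3 8 4 5 1 6 2

Derivation:
After op 1 (cut(9)): [0 5 9 2 4 3 6 8 7 1]
After op 2 (in_shuffle): [3 0 6 5 8 9 7 2 1 4]
After op 3 (reverse): [4 1 2 7 9 8 5 6 0 3]
After op 4 (cut(1)): [1 2 7 9 8 5 6 0 3 4]
After op 5 (cut(7)): [0 3 4 1 2 7 9 8 5 6]
After op 6 (in_shuffle): [7 0 9 3 8 4 5 1 6 2]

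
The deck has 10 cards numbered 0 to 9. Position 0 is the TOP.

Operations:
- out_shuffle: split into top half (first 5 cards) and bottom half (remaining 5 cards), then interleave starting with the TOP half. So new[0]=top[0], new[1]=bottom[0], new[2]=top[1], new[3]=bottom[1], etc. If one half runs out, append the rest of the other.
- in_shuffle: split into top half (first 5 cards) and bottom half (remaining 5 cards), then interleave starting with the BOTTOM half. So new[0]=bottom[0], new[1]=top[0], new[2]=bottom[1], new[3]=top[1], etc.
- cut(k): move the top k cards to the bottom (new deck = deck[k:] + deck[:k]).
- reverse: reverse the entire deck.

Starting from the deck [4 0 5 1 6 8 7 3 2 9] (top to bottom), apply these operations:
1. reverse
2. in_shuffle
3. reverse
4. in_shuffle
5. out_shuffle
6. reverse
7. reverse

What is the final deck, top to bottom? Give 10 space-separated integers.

After op 1 (reverse): [9 2 3 7 8 6 1 5 0 4]
After op 2 (in_shuffle): [6 9 1 2 5 3 0 7 4 8]
After op 3 (reverse): [8 4 7 0 3 5 2 1 9 6]
After op 4 (in_shuffle): [5 8 2 4 1 7 9 0 6 3]
After op 5 (out_shuffle): [5 7 8 9 2 0 4 6 1 3]
After op 6 (reverse): [3 1 6 4 0 2 9 8 7 5]
After op 7 (reverse): [5 7 8 9 2 0 4 6 1 3]

Answer: 5 7 8 9 2 0 4 6 1 3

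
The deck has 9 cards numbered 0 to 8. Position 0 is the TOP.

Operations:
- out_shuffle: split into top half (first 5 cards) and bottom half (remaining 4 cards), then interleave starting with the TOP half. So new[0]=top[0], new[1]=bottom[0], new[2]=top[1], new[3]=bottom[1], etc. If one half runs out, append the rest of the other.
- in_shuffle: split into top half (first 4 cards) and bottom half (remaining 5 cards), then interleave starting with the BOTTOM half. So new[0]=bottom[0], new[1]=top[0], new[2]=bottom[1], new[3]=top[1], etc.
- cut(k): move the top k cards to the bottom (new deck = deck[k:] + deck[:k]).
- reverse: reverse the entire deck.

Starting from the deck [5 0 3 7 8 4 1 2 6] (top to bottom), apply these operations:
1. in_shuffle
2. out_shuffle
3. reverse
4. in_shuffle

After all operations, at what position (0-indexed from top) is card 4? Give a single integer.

Answer: 0

Derivation:
After op 1 (in_shuffle): [8 5 4 0 1 3 2 7 6]
After op 2 (out_shuffle): [8 3 5 2 4 7 0 6 1]
After op 3 (reverse): [1 6 0 7 4 2 5 3 8]
After op 4 (in_shuffle): [4 1 2 6 5 0 3 7 8]
Card 4 is at position 0.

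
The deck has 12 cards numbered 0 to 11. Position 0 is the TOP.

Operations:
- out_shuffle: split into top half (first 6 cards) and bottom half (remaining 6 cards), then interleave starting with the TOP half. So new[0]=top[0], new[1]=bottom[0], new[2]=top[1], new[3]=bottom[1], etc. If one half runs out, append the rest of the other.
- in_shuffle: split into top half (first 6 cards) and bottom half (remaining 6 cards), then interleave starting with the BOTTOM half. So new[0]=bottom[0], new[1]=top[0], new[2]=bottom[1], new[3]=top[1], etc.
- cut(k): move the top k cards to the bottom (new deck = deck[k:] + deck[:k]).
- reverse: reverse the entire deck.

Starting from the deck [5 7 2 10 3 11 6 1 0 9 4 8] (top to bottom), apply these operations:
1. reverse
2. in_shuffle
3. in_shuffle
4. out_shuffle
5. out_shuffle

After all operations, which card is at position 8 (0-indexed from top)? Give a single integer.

Answer: 0

Derivation:
After op 1 (reverse): [8 4 9 0 1 6 11 3 10 2 7 5]
After op 2 (in_shuffle): [11 8 3 4 10 9 2 0 7 1 5 6]
After op 3 (in_shuffle): [2 11 0 8 7 3 1 4 5 10 6 9]
After op 4 (out_shuffle): [2 1 11 4 0 5 8 10 7 6 3 9]
After op 5 (out_shuffle): [2 8 1 10 11 7 4 6 0 3 5 9]
Position 8: card 0.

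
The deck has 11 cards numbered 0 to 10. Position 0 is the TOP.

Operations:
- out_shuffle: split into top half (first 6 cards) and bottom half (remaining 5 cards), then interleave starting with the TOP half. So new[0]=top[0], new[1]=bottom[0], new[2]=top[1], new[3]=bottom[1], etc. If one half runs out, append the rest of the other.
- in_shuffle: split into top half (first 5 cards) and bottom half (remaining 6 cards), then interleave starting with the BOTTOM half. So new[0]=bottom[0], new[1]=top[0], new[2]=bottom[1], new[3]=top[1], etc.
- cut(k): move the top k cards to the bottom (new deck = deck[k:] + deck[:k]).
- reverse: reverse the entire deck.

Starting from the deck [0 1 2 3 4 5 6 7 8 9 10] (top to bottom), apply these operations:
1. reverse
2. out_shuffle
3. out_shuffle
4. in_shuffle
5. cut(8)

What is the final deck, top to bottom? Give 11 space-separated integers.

After op 1 (reverse): [10 9 8 7 6 5 4 3 2 1 0]
After op 2 (out_shuffle): [10 4 9 3 8 2 7 1 6 0 5]
After op 3 (out_shuffle): [10 7 4 1 9 6 3 0 8 5 2]
After op 4 (in_shuffle): [6 10 3 7 0 4 8 1 5 9 2]
After op 5 (cut(8)): [5 9 2 6 10 3 7 0 4 8 1]

Answer: 5 9 2 6 10 3 7 0 4 8 1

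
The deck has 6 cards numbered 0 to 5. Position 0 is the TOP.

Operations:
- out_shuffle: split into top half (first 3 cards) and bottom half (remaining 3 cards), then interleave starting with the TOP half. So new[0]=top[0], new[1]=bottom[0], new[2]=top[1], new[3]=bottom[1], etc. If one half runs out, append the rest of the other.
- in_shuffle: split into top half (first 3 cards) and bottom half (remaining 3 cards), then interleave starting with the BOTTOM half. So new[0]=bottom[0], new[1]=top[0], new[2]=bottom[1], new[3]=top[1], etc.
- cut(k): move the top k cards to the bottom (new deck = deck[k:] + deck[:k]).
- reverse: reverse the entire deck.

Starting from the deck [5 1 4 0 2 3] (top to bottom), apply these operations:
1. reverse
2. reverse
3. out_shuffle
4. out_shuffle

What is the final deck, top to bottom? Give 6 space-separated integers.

Answer: 5 2 0 4 1 3

Derivation:
After op 1 (reverse): [3 2 0 4 1 5]
After op 2 (reverse): [5 1 4 0 2 3]
After op 3 (out_shuffle): [5 0 1 2 4 3]
After op 4 (out_shuffle): [5 2 0 4 1 3]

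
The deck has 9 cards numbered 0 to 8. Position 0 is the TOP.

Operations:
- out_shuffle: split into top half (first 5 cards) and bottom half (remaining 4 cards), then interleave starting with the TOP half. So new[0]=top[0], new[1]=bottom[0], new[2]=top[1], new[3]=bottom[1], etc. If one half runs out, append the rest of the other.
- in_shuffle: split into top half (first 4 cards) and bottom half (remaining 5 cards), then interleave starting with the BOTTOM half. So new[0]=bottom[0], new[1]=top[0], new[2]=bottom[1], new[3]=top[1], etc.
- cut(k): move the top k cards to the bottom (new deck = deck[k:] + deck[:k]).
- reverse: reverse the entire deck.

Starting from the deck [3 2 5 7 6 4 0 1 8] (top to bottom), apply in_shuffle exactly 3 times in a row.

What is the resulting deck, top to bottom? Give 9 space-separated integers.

After op 1 (in_shuffle): [6 3 4 2 0 5 1 7 8]
After op 2 (in_shuffle): [0 6 5 3 1 4 7 2 8]
After op 3 (in_shuffle): [1 0 4 6 7 5 2 3 8]

Answer: 1 0 4 6 7 5 2 3 8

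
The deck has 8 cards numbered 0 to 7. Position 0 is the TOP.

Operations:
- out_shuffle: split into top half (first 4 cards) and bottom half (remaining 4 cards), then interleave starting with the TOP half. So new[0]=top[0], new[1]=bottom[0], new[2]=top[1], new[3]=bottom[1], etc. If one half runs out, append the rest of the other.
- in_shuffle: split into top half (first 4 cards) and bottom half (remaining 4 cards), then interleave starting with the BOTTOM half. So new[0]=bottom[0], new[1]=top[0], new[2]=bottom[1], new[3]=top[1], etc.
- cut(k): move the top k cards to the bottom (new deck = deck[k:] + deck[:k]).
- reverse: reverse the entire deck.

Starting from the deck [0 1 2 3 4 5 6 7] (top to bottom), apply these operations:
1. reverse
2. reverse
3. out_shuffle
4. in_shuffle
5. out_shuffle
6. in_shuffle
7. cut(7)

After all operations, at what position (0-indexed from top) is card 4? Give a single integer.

After op 1 (reverse): [7 6 5 4 3 2 1 0]
After op 2 (reverse): [0 1 2 3 4 5 6 7]
After op 3 (out_shuffle): [0 4 1 5 2 6 3 7]
After op 4 (in_shuffle): [2 0 6 4 3 1 7 5]
After op 5 (out_shuffle): [2 3 0 1 6 7 4 5]
After op 6 (in_shuffle): [6 2 7 3 4 0 5 1]
After op 7 (cut(7)): [1 6 2 7 3 4 0 5]
Card 4 is at position 5.

Answer: 5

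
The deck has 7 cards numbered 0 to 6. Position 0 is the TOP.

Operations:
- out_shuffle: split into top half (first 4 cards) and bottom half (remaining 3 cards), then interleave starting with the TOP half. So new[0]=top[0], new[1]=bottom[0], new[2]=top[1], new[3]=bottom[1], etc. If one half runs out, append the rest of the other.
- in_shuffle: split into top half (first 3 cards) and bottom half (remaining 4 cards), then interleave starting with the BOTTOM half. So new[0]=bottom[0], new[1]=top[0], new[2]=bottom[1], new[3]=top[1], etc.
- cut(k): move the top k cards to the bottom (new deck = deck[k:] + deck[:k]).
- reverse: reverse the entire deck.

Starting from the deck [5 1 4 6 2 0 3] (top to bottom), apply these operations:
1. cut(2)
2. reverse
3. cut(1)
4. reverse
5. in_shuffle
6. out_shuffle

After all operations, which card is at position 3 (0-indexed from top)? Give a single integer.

Answer: 6

Derivation:
After op 1 (cut(2)): [4 6 2 0 3 5 1]
After op 2 (reverse): [1 5 3 0 2 6 4]
After op 3 (cut(1)): [5 3 0 2 6 4 1]
After op 4 (reverse): [1 4 6 2 0 3 5]
After op 5 (in_shuffle): [2 1 0 4 3 6 5]
After op 6 (out_shuffle): [2 3 1 6 0 5 4]
Position 3: card 6.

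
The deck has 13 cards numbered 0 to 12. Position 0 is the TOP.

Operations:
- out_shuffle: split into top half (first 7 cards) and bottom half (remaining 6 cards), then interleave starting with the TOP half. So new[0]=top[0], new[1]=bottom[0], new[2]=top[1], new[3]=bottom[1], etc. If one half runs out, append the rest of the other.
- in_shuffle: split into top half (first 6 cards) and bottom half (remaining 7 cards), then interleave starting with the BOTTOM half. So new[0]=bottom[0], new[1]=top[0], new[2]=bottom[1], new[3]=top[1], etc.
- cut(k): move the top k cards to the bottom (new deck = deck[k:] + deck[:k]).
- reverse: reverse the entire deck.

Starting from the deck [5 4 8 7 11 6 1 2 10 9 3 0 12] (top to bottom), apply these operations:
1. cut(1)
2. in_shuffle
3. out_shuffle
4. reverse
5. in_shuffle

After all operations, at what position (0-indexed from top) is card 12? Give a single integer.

Answer: 11

Derivation:
After op 1 (cut(1)): [4 8 7 11 6 1 2 10 9 3 0 12 5]
After op 2 (in_shuffle): [2 4 10 8 9 7 3 11 0 6 12 1 5]
After op 3 (out_shuffle): [2 11 4 0 10 6 8 12 9 1 7 5 3]
After op 4 (reverse): [3 5 7 1 9 12 8 6 10 0 4 11 2]
After op 5 (in_shuffle): [8 3 6 5 10 7 0 1 4 9 11 12 2]
Card 12 is at position 11.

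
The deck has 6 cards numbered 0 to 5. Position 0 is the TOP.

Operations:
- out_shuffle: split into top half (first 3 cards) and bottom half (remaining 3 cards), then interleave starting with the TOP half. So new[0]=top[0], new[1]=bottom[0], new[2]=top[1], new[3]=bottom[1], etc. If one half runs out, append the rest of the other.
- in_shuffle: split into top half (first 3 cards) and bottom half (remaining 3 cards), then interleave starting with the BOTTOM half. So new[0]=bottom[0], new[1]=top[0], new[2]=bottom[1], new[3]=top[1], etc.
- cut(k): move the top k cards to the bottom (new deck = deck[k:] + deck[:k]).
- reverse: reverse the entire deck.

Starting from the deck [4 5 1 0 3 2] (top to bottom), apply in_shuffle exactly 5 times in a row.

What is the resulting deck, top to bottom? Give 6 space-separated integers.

Answer: 5 0 2 4 1 3

Derivation:
After op 1 (in_shuffle): [0 4 3 5 2 1]
After op 2 (in_shuffle): [5 0 2 4 1 3]
After op 3 (in_shuffle): [4 5 1 0 3 2]
After op 4 (in_shuffle): [0 4 3 5 2 1]
After op 5 (in_shuffle): [5 0 2 4 1 3]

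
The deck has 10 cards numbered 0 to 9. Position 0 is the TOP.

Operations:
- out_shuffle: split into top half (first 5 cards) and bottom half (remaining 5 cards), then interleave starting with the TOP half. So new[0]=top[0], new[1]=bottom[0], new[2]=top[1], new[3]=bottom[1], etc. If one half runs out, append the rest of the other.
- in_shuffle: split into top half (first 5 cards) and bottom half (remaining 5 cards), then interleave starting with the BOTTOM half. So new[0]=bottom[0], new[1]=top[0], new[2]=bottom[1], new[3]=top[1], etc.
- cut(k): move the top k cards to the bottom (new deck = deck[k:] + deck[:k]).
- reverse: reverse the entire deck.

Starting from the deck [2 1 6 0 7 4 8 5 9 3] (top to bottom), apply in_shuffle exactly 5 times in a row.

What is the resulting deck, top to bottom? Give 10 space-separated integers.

Answer: 3 9 5 8 4 7 0 6 1 2

Derivation:
After op 1 (in_shuffle): [4 2 8 1 5 6 9 0 3 7]
After op 2 (in_shuffle): [6 4 9 2 0 8 3 1 7 5]
After op 3 (in_shuffle): [8 6 3 4 1 9 7 2 5 0]
After op 4 (in_shuffle): [9 8 7 6 2 3 5 4 0 1]
After op 5 (in_shuffle): [3 9 5 8 4 7 0 6 1 2]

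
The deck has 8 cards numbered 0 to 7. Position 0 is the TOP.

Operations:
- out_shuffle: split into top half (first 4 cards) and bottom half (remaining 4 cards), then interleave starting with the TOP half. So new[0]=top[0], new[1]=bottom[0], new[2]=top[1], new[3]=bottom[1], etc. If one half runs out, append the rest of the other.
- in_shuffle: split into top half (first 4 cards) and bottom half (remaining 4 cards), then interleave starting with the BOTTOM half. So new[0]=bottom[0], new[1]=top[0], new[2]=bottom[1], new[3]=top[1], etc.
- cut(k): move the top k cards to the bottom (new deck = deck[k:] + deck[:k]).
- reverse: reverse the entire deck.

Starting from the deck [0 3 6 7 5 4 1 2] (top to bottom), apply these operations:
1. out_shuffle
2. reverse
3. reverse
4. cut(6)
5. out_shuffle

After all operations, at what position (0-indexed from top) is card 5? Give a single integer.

Answer: 6

Derivation:
After op 1 (out_shuffle): [0 5 3 4 6 1 7 2]
After op 2 (reverse): [2 7 1 6 4 3 5 0]
After op 3 (reverse): [0 5 3 4 6 1 7 2]
After op 4 (cut(6)): [7 2 0 5 3 4 6 1]
After op 5 (out_shuffle): [7 3 2 4 0 6 5 1]
Card 5 is at position 6.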